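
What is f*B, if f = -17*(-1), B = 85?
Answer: 1445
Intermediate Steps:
f = 17
f*B = 17*85 = 1445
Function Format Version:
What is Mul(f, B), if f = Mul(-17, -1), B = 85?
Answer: 1445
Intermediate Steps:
f = 17
Mul(f, B) = Mul(17, 85) = 1445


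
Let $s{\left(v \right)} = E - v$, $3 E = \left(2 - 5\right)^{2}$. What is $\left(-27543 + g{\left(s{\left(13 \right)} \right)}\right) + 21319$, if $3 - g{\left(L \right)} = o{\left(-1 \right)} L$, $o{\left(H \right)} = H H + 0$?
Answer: $-6211$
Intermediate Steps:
$o{\left(H \right)} = H^{2}$ ($o{\left(H \right)} = H^{2} + 0 = H^{2}$)
$E = 3$ ($E = \frac{\left(2 - 5\right)^{2}}{3} = \frac{\left(-3\right)^{2}}{3} = \frac{1}{3} \cdot 9 = 3$)
$s{\left(v \right)} = 3 - v$
$g{\left(L \right)} = 3 - L$ ($g{\left(L \right)} = 3 - \left(-1\right)^{2} L = 3 - 1 L = 3 - L$)
$\left(-27543 + g{\left(s{\left(13 \right)} \right)}\right) + 21319 = \left(-27543 + \left(3 - \left(3 - 13\right)\right)\right) + 21319 = \left(-27543 + \left(3 - -10\right)\right) + 21319 = \left(-27543 + \left(3 + 10\right)\right) + 21319 = \left(-27543 + 13\right) + 21319 = -27530 + 21319 = -6211$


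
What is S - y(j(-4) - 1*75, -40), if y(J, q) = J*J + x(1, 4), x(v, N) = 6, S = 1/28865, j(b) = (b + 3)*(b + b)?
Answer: -129748174/28865 ≈ -4495.0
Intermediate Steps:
j(b) = 2*b*(3 + b) (j(b) = (3 + b)*(2*b) = 2*b*(3 + b))
S = 1/28865 ≈ 3.4644e-5
y(J, q) = 6 + J² (y(J, q) = J*J + 6 = J² + 6 = 6 + J²)
S - y(j(-4) - 1*75, -40) = 1/28865 - (6 + (2*(-4)*(3 - 4) - 1*75)²) = 1/28865 - (6 + (2*(-4)*(-1) - 75)²) = 1/28865 - (6 + (8 - 75)²) = 1/28865 - (6 + (-67)²) = 1/28865 - (6 + 4489) = 1/28865 - 1*4495 = 1/28865 - 4495 = -129748174/28865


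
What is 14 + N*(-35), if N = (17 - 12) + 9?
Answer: -476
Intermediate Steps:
N = 14 (N = 5 + 9 = 14)
14 + N*(-35) = 14 + 14*(-35) = 14 - 490 = -476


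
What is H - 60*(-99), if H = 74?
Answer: 6014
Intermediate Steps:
H - 60*(-99) = 74 - 60*(-99) = 74 + 5940 = 6014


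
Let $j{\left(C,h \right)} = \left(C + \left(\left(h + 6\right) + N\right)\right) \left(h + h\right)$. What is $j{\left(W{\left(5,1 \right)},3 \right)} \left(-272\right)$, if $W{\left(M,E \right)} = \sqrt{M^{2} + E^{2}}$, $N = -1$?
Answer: $-13056 - 1632 \sqrt{26} \approx -21378.0$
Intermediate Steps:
$W{\left(M,E \right)} = \sqrt{E^{2} + M^{2}}$
$j{\left(C,h \right)} = 2 h \left(5 + C + h\right)$ ($j{\left(C,h \right)} = \left(C + \left(\left(h + 6\right) - 1\right)\right) \left(h + h\right) = \left(C + \left(\left(6 + h\right) - 1\right)\right) 2 h = \left(C + \left(5 + h\right)\right) 2 h = \left(5 + C + h\right) 2 h = 2 h \left(5 + C + h\right)$)
$j{\left(W{\left(5,1 \right)},3 \right)} \left(-272\right) = 2 \cdot 3 \left(5 + \sqrt{1^{2} + 5^{2}} + 3\right) \left(-272\right) = 2 \cdot 3 \left(5 + \sqrt{1 + 25} + 3\right) \left(-272\right) = 2 \cdot 3 \left(5 + \sqrt{26} + 3\right) \left(-272\right) = 2 \cdot 3 \left(8 + \sqrt{26}\right) \left(-272\right) = \left(48 + 6 \sqrt{26}\right) \left(-272\right) = -13056 - 1632 \sqrt{26}$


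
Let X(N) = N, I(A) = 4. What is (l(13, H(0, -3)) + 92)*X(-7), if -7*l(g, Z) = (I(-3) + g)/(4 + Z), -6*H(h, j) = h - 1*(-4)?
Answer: -6389/10 ≈ -638.90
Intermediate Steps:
H(h, j) = -⅔ - h/6 (H(h, j) = -(h - 1*(-4))/6 = -(h + 4)/6 = -(4 + h)/6 = -⅔ - h/6)
l(g, Z) = -(4 + g)/(7*(4 + Z))
(l(13, H(0, -3)) + 92)*X(-7) = ((-4 - 1*13)/(7*(4 + (-⅔ - ⅙*0))) + 92)*(-7) = ((-4 - 13)/(7*(4 + (-⅔ + 0))) + 92)*(-7) = ((⅐)*(-17)/(4 - ⅔) + 92)*(-7) = ((⅐)*(-17)/(10/3) + 92)*(-7) = ((⅐)*(3/10)*(-17) + 92)*(-7) = (-51/70 + 92)*(-7) = (6389/70)*(-7) = -6389/10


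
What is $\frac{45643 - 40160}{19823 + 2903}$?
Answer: $\frac{5483}{22726} \approx 0.24127$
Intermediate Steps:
$\frac{45643 - 40160}{19823 + 2903} = \frac{5483}{22726}$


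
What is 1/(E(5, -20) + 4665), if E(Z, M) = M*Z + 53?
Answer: 1/4618 ≈ 0.00021654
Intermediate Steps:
E(Z, M) = 53 + M*Z
1/(E(5, -20) + 4665) = 1/((53 - 20*5) + 4665) = 1/((53 - 100) + 4665) = 1/(-47 + 4665) = 1/4618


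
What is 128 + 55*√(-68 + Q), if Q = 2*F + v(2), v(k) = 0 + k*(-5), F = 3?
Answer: 128 + 330*I*√2 ≈ 128.0 + 466.69*I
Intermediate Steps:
v(k) = -5*k (v(k) = 0 - 5*k = -5*k)
Q = -4 (Q = 2*3 - 5*2 = 6 - 10 = -4)
128 + 55*√(-68 + Q) = 128 + 55*√(-68 - 4) = 128 + 55*√(-72) = 128 + 55*(6*I*√2) = 128 + 330*I*√2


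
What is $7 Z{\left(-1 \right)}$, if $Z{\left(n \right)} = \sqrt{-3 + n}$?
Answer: $14 i \approx 14.0 i$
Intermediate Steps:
$7 Z{\left(-1 \right)} = 7 \sqrt{-3 - 1} = 7 \sqrt{-4} = 7 \cdot 2 i = 14 i$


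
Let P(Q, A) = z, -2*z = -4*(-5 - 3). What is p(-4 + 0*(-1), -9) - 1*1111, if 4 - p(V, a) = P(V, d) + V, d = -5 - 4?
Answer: -1087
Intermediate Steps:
z = -16 (z = -(-2)*(-5 - 3) = -(-2)*(-8) = -½*32 = -16)
d = -9
P(Q, A) = -16
p(V, a) = 20 - V (p(V, a) = 4 - (-16 + V) = 4 + (16 - V) = 20 - V)
p(-4 + 0*(-1), -9) - 1*1111 = (20 - (-4 + 0*(-1))) - 1*1111 = (20 - (-4 + 0)) - 1111 = (20 - 1*(-4)) - 1111 = (20 + 4) - 1111 = 24 - 1111 = -1087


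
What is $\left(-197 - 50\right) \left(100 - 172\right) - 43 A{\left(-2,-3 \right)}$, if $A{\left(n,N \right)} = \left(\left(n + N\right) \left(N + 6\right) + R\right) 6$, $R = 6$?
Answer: $20106$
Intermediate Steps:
$A{\left(n,N \right)} = 36 + 6 \left(6 + N\right) \left(N + n\right)$ ($A{\left(n,N \right)} = \left(\left(n + N\right) \left(N + 6\right) + 6\right) 6 = \left(\left(N + n\right) \left(6 + N\right) + 6\right) 6 = \left(\left(6 + N\right) \left(N + n\right) + 6\right) 6 = \left(6 + \left(6 + N\right) \left(N + n\right)\right) 6 = 36 + 6 \left(6 + N\right) \left(N + n\right)$)
$\left(-197 - 50\right) \left(100 - 172\right) - 43 A{\left(-2,-3 \right)} = \left(-197 - 50\right) \left(100 - 172\right) - 43 \left(36 + 6 \left(-3\right)^{2} + 36 \left(-3\right) + 36 \left(-2\right) + 6 \left(-3\right) \left(-2\right)\right) = \left(-247\right) \left(-72\right) - 43 \left(36 + 6 \cdot 9 - 108 - 72 + 36\right) = 17784 - 43 \left(36 + 54 - 108 - 72 + 36\right) = 17784 - -2322 = 17784 + 2322 = 20106$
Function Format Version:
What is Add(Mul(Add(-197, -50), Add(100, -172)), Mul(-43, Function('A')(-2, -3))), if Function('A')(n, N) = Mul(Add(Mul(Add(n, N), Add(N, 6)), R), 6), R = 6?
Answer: 20106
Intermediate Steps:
Function('A')(n, N) = Add(36, Mul(6, Add(6, N), Add(N, n))) (Function('A')(n, N) = Mul(Add(Mul(Add(n, N), Add(N, 6)), 6), 6) = Mul(Add(Mul(Add(N, n), Add(6, N)), 6), 6) = Mul(Add(Mul(Add(6, N), Add(N, n)), 6), 6) = Mul(Add(6, Mul(Add(6, N), Add(N, n))), 6) = Add(36, Mul(6, Add(6, N), Add(N, n))))
Add(Mul(Add(-197, -50), Add(100, -172)), Mul(-43, Function('A')(-2, -3))) = Add(Mul(Add(-197, -50), Add(100, -172)), Mul(-43, Add(36, Mul(6, Pow(-3, 2)), Mul(36, -3), Mul(36, -2), Mul(6, -3, -2)))) = Add(Mul(-247, -72), Mul(-43, Add(36, Mul(6, 9), -108, -72, 36))) = Add(17784, Mul(-43, Add(36, 54, -108, -72, 36))) = Add(17784, Mul(-43, -54)) = Add(17784, 2322) = 20106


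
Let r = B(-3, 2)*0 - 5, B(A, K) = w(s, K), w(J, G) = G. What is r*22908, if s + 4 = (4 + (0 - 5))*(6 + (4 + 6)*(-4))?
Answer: -114540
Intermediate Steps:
s = 30 (s = -4 + (4 + (0 - 5))*(6 + (4 + 6)*(-4)) = -4 + (4 - 5)*(6 + 10*(-4)) = -4 - (6 - 40) = -4 - 1*(-34) = -4 + 34 = 30)
B(A, K) = K
r = -5 (r = 2*0 - 5 = 0 - 5 = -5)
r*22908 = -5*22908 = -114540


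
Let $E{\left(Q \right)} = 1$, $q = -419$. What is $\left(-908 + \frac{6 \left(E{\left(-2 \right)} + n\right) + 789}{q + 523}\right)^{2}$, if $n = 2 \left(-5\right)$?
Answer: $\frac{8779127809}{10816} \approx 8.1168 \cdot 10^{5}$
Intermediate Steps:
$n = -10$
$\left(-908 + \frac{6 \left(E{\left(-2 \right)} + n\right) + 789}{q + 523}\right)^{2} = \left(-908 + \frac{6 \left(1 - 10\right) + 789}{-419 + 523}\right)^{2} = \left(-908 + \frac{6 \left(-9\right) + 789}{104}\right)^{2} = \left(-908 + \left(-54 + 789\right) \frac{1}{104}\right)^{2} = \left(-908 + 735 \cdot \frac{1}{104}\right)^{2} = \left(-908 + \frac{735}{104}\right)^{2} = \left(- \frac{93697}{104}\right)^{2} = \frac{8779127809}{10816}$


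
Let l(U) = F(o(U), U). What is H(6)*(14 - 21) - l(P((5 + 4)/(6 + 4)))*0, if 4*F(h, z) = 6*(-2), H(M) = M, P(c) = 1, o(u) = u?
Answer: -42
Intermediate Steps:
F(h, z) = -3 (F(h, z) = (6*(-2))/4 = (¼)*(-12) = -3)
l(U) = -3
H(6)*(14 - 21) - l(P((5 + 4)/(6 + 4)))*0 = 6*(14 - 21) - (-3)*0 = 6*(-7) - 1*0 = -42 + 0 = -42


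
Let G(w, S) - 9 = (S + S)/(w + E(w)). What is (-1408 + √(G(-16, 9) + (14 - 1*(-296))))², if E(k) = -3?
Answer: (26752 - √114817)²/361 ≈ 1.9326e+6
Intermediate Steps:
G(w, S) = 9 + 2*S/(-3 + w) (G(w, S) = 9 + (S + S)/(w - 3) = 9 + (2*S)/(-3 + w) = 9 + 2*S/(-3 + w))
(-1408 + √(G(-16, 9) + (14 - 1*(-296))))² = (-1408 + √((-27 + 2*9 + 9*(-16))/(-3 - 16) + (14 - 1*(-296))))² = (-1408 + √((-27 + 18 - 144)/(-19) + (14 + 296)))² = (-1408 + √(-1/19*(-153) + 310))² = (-1408 + √(153/19 + 310))² = (-1408 + √(6043/19))² = (-1408 + √114817/19)²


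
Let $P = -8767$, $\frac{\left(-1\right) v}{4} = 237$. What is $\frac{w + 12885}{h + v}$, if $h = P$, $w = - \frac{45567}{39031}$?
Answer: $- \frac{502868868}{379186165} \approx -1.3262$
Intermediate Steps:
$v = -948$ ($v = \left(-4\right) 237 = -948$)
$w = - \frac{45567}{39031}$ ($w = \left(-45567\right) \frac{1}{39031} = - \frac{45567}{39031} \approx -1.1675$)
$h = -8767$
$\frac{w + 12885}{h + v} = \frac{- \frac{45567}{39031} + 12885}{-8767 - 948} = \frac{502868868}{39031 \left(-9715\right)} = \frac{502868868}{39031} \left(- \frac{1}{9715}\right) = - \frac{502868868}{379186165}$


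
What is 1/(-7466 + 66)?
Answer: -1/7400 ≈ -0.00013514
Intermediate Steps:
1/(-7466 + 66) = 1/(-7400) = -1/7400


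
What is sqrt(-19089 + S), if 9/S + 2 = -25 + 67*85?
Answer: 3*I*sqrt(17034928859)/2834 ≈ 138.16*I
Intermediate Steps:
S = 9/5668 (S = 9/(-2 + (-25 + 67*85)) = 9/(-2 + (-25 + 5695)) = 9/(-2 + 5670) = 9/5668 ≈ 0.0015879)
sqrt(-19089 + S) = sqrt(-19089 + 9/5668) = sqrt(-108196443/5668) = 3*I*sqrt(17034928859)/2834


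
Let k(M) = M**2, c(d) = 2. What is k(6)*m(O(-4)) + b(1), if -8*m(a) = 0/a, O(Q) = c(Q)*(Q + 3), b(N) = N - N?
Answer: 0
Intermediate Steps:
b(N) = 0
O(Q) = 6 + 2*Q (O(Q) = 2*(Q + 3) = 2*(3 + Q) = 6 + 2*Q)
m(a) = 0 (m(a) = -0/a = -1/8*0 = 0)
k(6)*m(O(-4)) + b(1) = 6**2*0 + 0 = 36*0 + 0 = 0 + 0 = 0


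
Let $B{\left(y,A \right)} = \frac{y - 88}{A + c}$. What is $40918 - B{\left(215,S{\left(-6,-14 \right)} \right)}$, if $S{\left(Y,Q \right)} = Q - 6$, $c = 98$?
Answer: $\frac{3191477}{78} \approx 40916.0$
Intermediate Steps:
$S{\left(Y,Q \right)} = -6 + Q$
$B{\left(y,A \right)} = \frac{-88 + y}{98 + A}$ ($B{\left(y,A \right)} = \frac{y - 88}{A + 98} = \frac{-88 + y}{98 + A}$)
$40918 - B{\left(215,S{\left(-6,-14 \right)} \right)} = 40918 - \frac{-88 + 215}{98 - 20} = 40918 - \frac{1}{98 - 20} \cdot 127 = 40918 - \frac{1}{78} \cdot 127 = 40918 - \frac{127}{78} = \frac{3191477}{78}$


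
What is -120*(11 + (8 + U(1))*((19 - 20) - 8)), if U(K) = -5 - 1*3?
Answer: -1320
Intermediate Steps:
U(K) = -8 (U(K) = -5 - 3 = -8)
-120*(11 + (8 + U(1))*((19 - 20) - 8)) = -120*(11 + (8 - 8)*((19 - 20) - 8)) = -120*(11 + 0*(-1 - 8)) = -120*(11 + 0*(-9)) = -120*(11 + 0) = -120*11 = -1320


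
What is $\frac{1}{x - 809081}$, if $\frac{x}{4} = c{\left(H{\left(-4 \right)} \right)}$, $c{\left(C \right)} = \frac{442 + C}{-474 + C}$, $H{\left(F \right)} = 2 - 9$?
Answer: $- \frac{481}{389169701} \approx -1.236 \cdot 10^{-6}$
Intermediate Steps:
$H{\left(F \right)} = -7$ ($H{\left(F \right)} = 2 - 9 = -7$)
$c{\left(C \right)} = \frac{442 + C}{-474 + C}$
$x = - \frac{1740}{481}$ ($x = 4 \frac{442 - 7}{-474 - 7} = 4 \frac{1}{-481} \cdot 435 = 4 \left(\left(- \frac{1}{481}\right) 435\right) = 4 \left(- \frac{435}{481}\right) = - \frac{1740}{481} \approx -3.6175$)
$\frac{1}{x - 809081} = \frac{1}{- \frac{1740}{481} - 809081} = \frac{1}{- \frac{389169701}{481}} = - \frac{481}{389169701}$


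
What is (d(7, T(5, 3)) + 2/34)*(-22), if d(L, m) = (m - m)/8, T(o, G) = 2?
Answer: -22/17 ≈ -1.2941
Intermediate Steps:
d(L, m) = 0 (d(L, m) = 0*(⅛) = 0)
(d(7, T(5, 3)) + 2/34)*(-22) = (0 + 2/34)*(-22) = (0 + 2*(1/34))*(-22) = (0 + 1/17)*(-22) = (1/17)*(-22) = -22/17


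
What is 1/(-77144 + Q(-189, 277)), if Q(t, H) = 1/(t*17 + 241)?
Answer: -2972/229271969 ≈ -1.2963e-5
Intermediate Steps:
Q(t, H) = 1/(241 + 17*t) (Q(t, H) = 1/(17*t + 241) = 1/(241 + 17*t))
1/(-77144 + Q(-189, 277)) = 1/(-77144 + 1/(241 + 17*(-189))) = 1/(-77144 + 1/(241 - 3213)) = 1/(-77144 + 1/(-2972)) = 1/(-77144 - 1/2972) = 1/(-229271969/2972) = -2972/229271969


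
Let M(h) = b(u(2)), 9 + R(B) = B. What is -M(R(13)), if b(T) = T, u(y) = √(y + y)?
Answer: -2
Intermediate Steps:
R(B) = -9 + B
u(y) = √2*√y (u(y) = √(2*y) = √2*√y)
M(h) = 2 (M(h) = √2*√2 = 2)
-M(R(13)) = -1*2 = -2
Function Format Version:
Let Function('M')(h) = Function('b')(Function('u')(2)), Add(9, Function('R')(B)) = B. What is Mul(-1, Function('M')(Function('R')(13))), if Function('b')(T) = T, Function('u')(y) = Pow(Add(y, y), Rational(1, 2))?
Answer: -2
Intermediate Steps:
Function('R')(B) = Add(-9, B)
Function('u')(y) = Mul(Pow(2, Rational(1, 2)), Pow(y, Rational(1, 2))) (Function('u')(y) = Pow(Mul(2, y), Rational(1, 2)) = Mul(Pow(2, Rational(1, 2)), Pow(y, Rational(1, 2))))
Function('M')(h) = 2 (Function('M')(h) = Mul(Pow(2, Rational(1, 2)), Pow(2, Rational(1, 2))) = 2)
Mul(-1, Function('M')(Function('R')(13))) = Mul(-1, 2) = -2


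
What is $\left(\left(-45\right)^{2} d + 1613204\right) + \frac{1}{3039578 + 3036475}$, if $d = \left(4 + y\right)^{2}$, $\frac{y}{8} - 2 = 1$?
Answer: $\frac{19448254746613}{6076053} \approx 3.2008 \cdot 10^{6}$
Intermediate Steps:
$y = 24$ ($y = 16 + 8 \cdot 1 = 16 + 8 = 24$)
$d = 784$ ($d = \left(4 + 24\right)^{2} = 28^{2} = 784$)
$\left(\left(-45\right)^{2} d + 1613204\right) + \frac{1}{3039578 + 3036475} = \left(\left(-45\right)^{2} \cdot 784 + 1613204\right) + \frac{1}{3039578 + 3036475} = \left(2025 \cdot 784 + 1613204\right) + \frac{1}{6076053} = \left(1587600 + 1613204\right) + \frac{1}{6076053} = 3200804 + \frac{1}{6076053} = \frac{19448254746613}{6076053}$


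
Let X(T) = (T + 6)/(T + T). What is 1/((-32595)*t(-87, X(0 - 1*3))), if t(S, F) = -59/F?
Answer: -1/3846210 ≈ -2.6000e-7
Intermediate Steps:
X(T) = (6 + T)/(2*T) (X(T) = (6 + T)/((2*T)) = (6 + T)*(1/(2*T)) = (6 + T)/(2*T))
1/((-32595)*t(-87, X(0 - 1*3))) = 1/((-32595)*((-59*2*(0 - 1*3)/(6 + (0 - 1*3))))) = -(-(6 + (0 - 3))/(118*(0 - 3)))/32595 = -1/(32595*((-59*(-6/(6 - 3))))) = -1/(32595*((-59/((½)*(-⅓)*3)))) = -1/(32595*((-59/(-½)))) = -1/(32595*((-59*(-2)))) = -1/32595/118 = -1/32595*1/118 = -1/3846210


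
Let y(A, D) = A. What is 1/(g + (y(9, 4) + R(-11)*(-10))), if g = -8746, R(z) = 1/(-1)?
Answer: -1/8727 ≈ -0.00011459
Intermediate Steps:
R(z) = -1
1/(g + (y(9, 4) + R(-11)*(-10))) = 1/(-8746 + (9 - 1*(-10))) = 1/(-8746 + (9 + 10)) = 1/(-8746 + 19) = 1/(-8727) = -1/8727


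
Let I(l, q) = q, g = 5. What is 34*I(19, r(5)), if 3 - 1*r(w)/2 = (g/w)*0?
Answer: 204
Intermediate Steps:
r(w) = 6 (r(w) = 6 - 2*5/w*0 = 6 - 2*0 = 6 + 0 = 6)
34*I(19, r(5)) = 34*6 = 204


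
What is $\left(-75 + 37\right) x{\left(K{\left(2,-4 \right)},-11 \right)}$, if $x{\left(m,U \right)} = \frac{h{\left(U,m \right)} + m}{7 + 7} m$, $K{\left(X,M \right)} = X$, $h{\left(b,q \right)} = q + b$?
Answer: $38$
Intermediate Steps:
$h{\left(b,q \right)} = b + q$
$x{\left(m,U \right)} = m \left(\frac{m}{7} + \frac{U}{14}\right)$ ($x{\left(m,U \right)} = \frac{\left(U + m\right) + m}{7 + 7} m = \frac{U + 2 m}{14} m = \left(U + 2 m\right) \frac{1}{14} m = \left(\frac{m}{7} + \frac{U}{14}\right) m = m \left(\frac{m}{7} + \frac{U}{14}\right)$)
$\left(-75 + 37\right) x{\left(K{\left(2,-4 \right)},-11 \right)} = \left(-75 + 37\right) \frac{1}{14} \cdot 2 \left(-11 + 2 \cdot 2\right) = - 38 \cdot \frac{1}{14} \cdot 2 \left(-11 + 4\right) = - 38 \cdot \frac{1}{14} \cdot 2 \left(-7\right) = \left(-38\right) \left(-1\right) = 38$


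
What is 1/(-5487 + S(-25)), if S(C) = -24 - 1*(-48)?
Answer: -1/5463 ≈ -0.00018305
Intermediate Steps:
S(C) = 24 (S(C) = -24 + 48 = 24)
1/(-5487 + S(-25)) = 1/(-5487 + 24) = 1/(-5463) = -1/5463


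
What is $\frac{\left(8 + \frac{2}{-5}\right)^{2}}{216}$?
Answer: $\frac{361}{1350} \approx 0.26741$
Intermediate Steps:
$\frac{\left(8 + \frac{2}{-5}\right)^{2}}{216} = \left(8 + 2 \left(- \frac{1}{5}\right)\right)^{2} \cdot \frac{1}{216} = \left(8 - \frac{2}{5}\right)^{2} \cdot \frac{1}{216} = \left(\frac{38}{5}\right)^{2} \cdot \frac{1}{216} = \frac{1444}{25} \cdot \frac{1}{216} = \frac{361}{1350}$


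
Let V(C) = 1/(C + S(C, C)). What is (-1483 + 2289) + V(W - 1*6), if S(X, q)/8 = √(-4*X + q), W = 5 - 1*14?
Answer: 142663/177 + 8*√5/885 ≈ 806.03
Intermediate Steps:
W = -9 (W = 5 - 14 = -9)
S(X, q) = 8*√(q - 4*X) (S(X, q) = 8*√(-4*X + q) = 8*√(q - 4*X))
V(C) = 1/(C + 8*√3*√(-C)) (V(C) = 1/(C + 8*√(C - 4*C)) = 1/(C + 8*√(-3*C)) = 1/(C + 8*(√3*√(-C))) = 1/(C + 8*√3*√(-C)))
(-1483 + 2289) + V(W - 1*6) = (-1483 + 2289) + 1/((-9 - 1*6) + 8*√3*√(-(-9 - 1*6))) = 806 + 1/((-9 - 6) + 8*√3*√(-(-9 - 6))) = 806 + 1/(-15 + 8*√3*√(-1*(-15))) = 806 + 1/(-15 + 8*√3*√15) = 806 + 1/(-15 + 24*√5)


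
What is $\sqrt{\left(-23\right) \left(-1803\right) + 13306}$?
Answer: $5 \sqrt{2191} \approx 234.04$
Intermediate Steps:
$\sqrt{\left(-23\right) \left(-1803\right) + 13306} = \sqrt{41469 + 13306} = \sqrt{54775} = 5 \sqrt{2191}$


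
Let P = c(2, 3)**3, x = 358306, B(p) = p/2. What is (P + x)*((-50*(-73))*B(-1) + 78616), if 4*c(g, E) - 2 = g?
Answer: 27514752837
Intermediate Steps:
B(p) = p/2 (B(p) = p*(1/2) = p/2)
c(g, E) = 1/2 + g/4
P = 1 (P = (1/2 + (1/4)*2)**3 = (1/2 + 1/2)**3 = 1**3 = 1)
(P + x)*((-50*(-73))*B(-1) + 78616) = (1 + 358306)*((-50*(-73))*((1/2)*(-1)) + 78616) = 358307*(3650*(-1/2) + 78616) = 358307*(-1825 + 78616) = 358307*76791 = 27514752837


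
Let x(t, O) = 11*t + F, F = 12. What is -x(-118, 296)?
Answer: 1286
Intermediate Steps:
x(t, O) = 12 + 11*t (x(t, O) = 11*t + 12 = 12 + 11*t)
-x(-118, 296) = -(12 + 11*(-118)) = -(12 - 1298) = -1*(-1286) = 1286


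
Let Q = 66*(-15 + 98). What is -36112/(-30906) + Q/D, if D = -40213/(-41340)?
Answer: 3500220501488/621411489 ≈ 5632.7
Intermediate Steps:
D = 40213/41340 (D = -40213*(-1/41340) = 40213/41340 ≈ 0.97274)
Q = 5478 (Q = 66*83 = 5478)
-36112/(-30906) + Q/D = -36112/(-30906) + 5478/(40213/41340) = -36112*(-1/30906) + 5478*(41340/40213) = 18056/15453 + 226460520/40213 = 3500220501488/621411489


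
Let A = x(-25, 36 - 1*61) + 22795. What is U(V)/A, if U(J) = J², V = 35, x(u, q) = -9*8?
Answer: 1225/22723 ≈ 0.053910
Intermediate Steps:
x(u, q) = -72
A = 22723 (A = -72 + 22795 = 22723)
U(V)/A = 35²/22723 = 1225*(1/22723) = 1225/22723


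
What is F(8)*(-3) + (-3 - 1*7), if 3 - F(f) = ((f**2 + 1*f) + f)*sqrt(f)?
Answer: -19 + 480*sqrt(2) ≈ 659.82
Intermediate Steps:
F(f) = 3 - sqrt(f)*(f**2 + 2*f) (F(f) = 3 - ((f**2 + 1*f) + f)*sqrt(f) = 3 - ((f**2 + f) + f)*sqrt(f) = 3 - ((f + f**2) + f)*sqrt(f) = 3 - (f**2 + 2*f)*sqrt(f) = 3 - sqrt(f)*(f**2 + 2*f))
F(8)*(-3) + (-3 - 1*7) = (3 - 8**(5/2) - 32*sqrt(2))*(-3) + (-3 - 1*7) = (3 - 128*sqrt(2) - 32*sqrt(2))*(-3) + (-3 - 7) = (3 - 128*sqrt(2) - 32*sqrt(2))*(-3) - 10 = (3 - 160*sqrt(2))*(-3) - 10 = (-9 + 480*sqrt(2)) - 10 = -19 + 480*sqrt(2)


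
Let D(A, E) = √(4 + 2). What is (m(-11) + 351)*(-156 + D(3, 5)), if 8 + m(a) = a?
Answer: -51792 + 332*√6 ≈ -50979.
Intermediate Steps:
m(a) = -8 + a
D(A, E) = √6
(m(-11) + 351)*(-156 + D(3, 5)) = ((-8 - 11) + 351)*(-156 + √6) = (-19 + 351)*(-156 + √6) = 332*(-156 + √6) = -51792 + 332*√6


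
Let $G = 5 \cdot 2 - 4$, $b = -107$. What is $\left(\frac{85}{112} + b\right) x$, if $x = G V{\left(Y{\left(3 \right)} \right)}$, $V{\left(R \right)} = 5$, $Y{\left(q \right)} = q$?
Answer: $- \frac{178485}{56} \approx -3187.2$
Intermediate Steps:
$G = 6$ ($G = 10 - 4 = 6$)
$x = 30$ ($x = 6 \cdot 5 = 30$)
$\left(\frac{85}{112} + b\right) x = \left(\frac{85}{112} - 107\right) 30 = \left(- \frac{11899}{112}\right) 30 = - \frac{178485}{56}$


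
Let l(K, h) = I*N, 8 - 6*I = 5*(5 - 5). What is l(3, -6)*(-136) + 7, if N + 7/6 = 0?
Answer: 1967/9 ≈ 218.56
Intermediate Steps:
N = -7/6 (N = -7/6 + 0 = -7/6 ≈ -1.1667)
I = 4/3 (I = 4/3 - 5*(5 - 5)/6 = 4/3 - 5*0/6 = 4/3 - ⅙*0 = 4/3 + 0 = 4/3 ≈ 1.3333)
l(K, h) = -14/9 (l(K, h) = (4/3)*(-7/6) = -14/9)
l(3, -6)*(-136) + 7 = -14/9*(-136) + 7 = 1904/9 + 7 = 1967/9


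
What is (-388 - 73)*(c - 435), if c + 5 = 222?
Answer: 100498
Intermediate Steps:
c = 217 (c = -5 + 222 = 217)
(-388 - 73)*(c - 435) = (-388 - 73)*(217 - 435) = -461*(-218) = 100498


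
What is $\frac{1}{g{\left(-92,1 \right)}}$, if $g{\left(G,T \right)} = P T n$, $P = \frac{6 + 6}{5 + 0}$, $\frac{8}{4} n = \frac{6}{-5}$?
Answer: $- \frac{25}{36} \approx -0.69444$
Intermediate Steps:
$n = - \frac{3}{5}$ ($n = \frac{6 \frac{1}{-5}}{2} = \frac{6 \left(- \frac{1}{5}\right)}{2} = \frac{1}{2} \left(- \frac{6}{5}\right) = - \frac{3}{5} \approx -0.6$)
$P = \frac{12}{5} \approx 2.4$
$g{\left(G,T \right)} = - \frac{36 T}{25}$ ($g{\left(G,T \right)} = \frac{12 T}{5} \left(- \frac{3}{5}\right) = - \frac{36 T}{25}$)
$\frac{1}{g{\left(-92,1 \right)}} = \frac{1}{\left(- \frac{36}{25}\right) 1} = \frac{1}{- \frac{36}{25}} = - \frac{25}{36}$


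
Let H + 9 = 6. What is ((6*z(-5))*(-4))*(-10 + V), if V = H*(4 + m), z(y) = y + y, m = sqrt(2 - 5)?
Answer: -5280 - 720*I*sqrt(3) ≈ -5280.0 - 1247.1*I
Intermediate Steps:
H = -3 (H = -9 + 6 = -3)
m = I*sqrt(3) (m = sqrt(-3) = I*sqrt(3) ≈ 1.732*I)
z(y) = 2*y
V = -12 - 3*I*sqrt(3) (V = -3*(4 + I*sqrt(3)) = -12 - 3*I*sqrt(3) ≈ -12.0 - 5.1962*I)
((6*z(-5))*(-4))*(-10 + V) = ((6*(2*(-5)))*(-4))*(-10 + (-12 - 3*I*sqrt(3))) = ((6*(-10))*(-4))*(-22 - 3*I*sqrt(3)) = (-60*(-4))*(-22 - 3*I*sqrt(3)) = 240*(-22 - 3*I*sqrt(3)) = -5280 - 720*I*sqrt(3)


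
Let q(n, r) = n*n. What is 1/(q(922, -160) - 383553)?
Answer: 1/466531 ≈ 2.1435e-6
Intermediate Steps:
q(n, r) = n²
1/(q(922, -160) - 383553) = 1/(922² - 383553) = 1/(850084 - 383553) = 1/466531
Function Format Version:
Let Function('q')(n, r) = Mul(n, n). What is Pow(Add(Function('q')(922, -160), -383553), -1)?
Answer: Rational(1, 466531) ≈ 2.1435e-6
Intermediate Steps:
Function('q')(n, r) = Pow(n, 2)
Pow(Add(Function('q')(922, -160), -383553), -1) = Pow(Add(Pow(922, 2), -383553), -1) = Pow(Add(850084, -383553), -1) = Pow(466531, -1) = Rational(1, 466531)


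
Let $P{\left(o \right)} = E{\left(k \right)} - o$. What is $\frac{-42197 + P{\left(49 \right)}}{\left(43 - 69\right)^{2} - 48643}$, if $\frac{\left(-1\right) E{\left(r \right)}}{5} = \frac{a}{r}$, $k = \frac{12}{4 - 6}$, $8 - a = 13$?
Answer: $\frac{253501}{287802} \approx 0.88082$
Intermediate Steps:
$a = -5$ ($a = 8 - 13 = -5$)
$k = -6$ ($k = \frac{12}{4 - 6} = \frac{12}{-2} = 12 \left(- \frac{1}{2}\right) = -6$)
$E{\left(r \right)} = \frac{25}{r}$ ($E{\left(r \right)} = - 5 \left(- \frac{5}{r}\right) = \frac{25}{r}$)
$P{\left(o \right)} = - \frac{25}{6} - o$ ($P{\left(o \right)} = \frac{25}{-6} - o = 25 \left(- \frac{1}{6}\right) - o = - \frac{25}{6} - o$)
$\frac{-42197 + P{\left(49 \right)}}{\left(43 - 69\right)^{2} - 48643} = \frac{-42197 - \frac{319}{6}}{\left(43 - 69\right)^{2} - 48643} = \frac{-42197 - \frac{319}{6}}{\left(-26\right)^{2} - 48643} = \frac{-42197 - \frac{319}{6}}{676 - 48643} = - \frac{253501}{6 \left(-47967\right)} = \left(- \frac{253501}{6}\right) \left(- \frac{1}{47967}\right) = \frac{253501}{287802}$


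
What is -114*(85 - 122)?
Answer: 4218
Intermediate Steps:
-114*(85 - 122) = -114*(-37) = 4218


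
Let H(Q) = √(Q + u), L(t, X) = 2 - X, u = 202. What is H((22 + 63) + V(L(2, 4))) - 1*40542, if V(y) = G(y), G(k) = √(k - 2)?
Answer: -40542 + √(287 + 2*I) ≈ -40525.0 + 0.059028*I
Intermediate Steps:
G(k) = √(-2 + k)
V(y) = √(-2 + y)
H(Q) = √(202 + Q) (H(Q) = √(Q + 202) = √(202 + Q))
H((22 + 63) + V(L(2, 4))) - 1*40542 = √(202 + ((22 + 63) + √(-2 + (2 - 1*4)))) - 1*40542 = √(202 + (85 + √(-2 + (2 - 4)))) - 40542 = √(202 + (85 + √(-2 - 2))) - 40542 = √(202 + (85 + √(-4))) - 40542 = √(202 + (85 + 2*I)) - 40542 = √(287 + 2*I) - 40542 = -40542 + √(287 + 2*I)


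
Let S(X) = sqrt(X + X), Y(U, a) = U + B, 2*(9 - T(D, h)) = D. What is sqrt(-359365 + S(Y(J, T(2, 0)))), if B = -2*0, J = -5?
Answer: sqrt(-359365 + I*sqrt(10)) ≈ 0.003 + 599.47*I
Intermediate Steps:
B = 0
T(D, h) = 9 - D/2
Y(U, a) = U (Y(U, a) = U + 0 = U)
S(X) = sqrt(2)*sqrt(X) (S(X) = sqrt(2*X) = sqrt(2)*sqrt(X))
sqrt(-359365 + S(Y(J, T(2, 0)))) = sqrt(-359365 + sqrt(2)*sqrt(-5)) = sqrt(-359365 + sqrt(2)*(I*sqrt(5))) = sqrt(-359365 + I*sqrt(10))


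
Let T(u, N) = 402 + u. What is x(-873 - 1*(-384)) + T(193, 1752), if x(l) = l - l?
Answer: 595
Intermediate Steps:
x(l) = 0
x(-873 - 1*(-384)) + T(193, 1752) = 0 + (402 + 193) = 0 + 595 = 595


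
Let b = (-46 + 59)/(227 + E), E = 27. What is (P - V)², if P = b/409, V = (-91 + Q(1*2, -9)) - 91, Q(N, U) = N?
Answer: 349671038457049/10792300996 ≈ 32400.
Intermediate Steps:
b = 13/254 (b = (-46 + 59)/(227 + 27) = 13/254 ≈ 0.051181)
V = -180 (V = (-91 + 1*2) - 91 = (-91 + 2) - 91 = -89 - 91 = -180)
P = 13/103886 (P = (13/254)/409 = (13/254)*(1/409) = 13/103886 ≈ 0.00012514)
(P - V)² = (13/103886 - 1*(-180))² = (13/103886 + 180)² = (18699493/103886)² = 349671038457049/10792300996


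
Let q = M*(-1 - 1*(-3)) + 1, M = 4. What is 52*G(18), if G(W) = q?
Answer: 468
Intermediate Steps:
q = 9 (q = 4*(-1 - 1*(-3)) + 1 = 4*(-1 + 3) + 1 = 4*2 + 1 = 8 + 1 = 9)
G(W) = 9
52*G(18) = 52*9 = 468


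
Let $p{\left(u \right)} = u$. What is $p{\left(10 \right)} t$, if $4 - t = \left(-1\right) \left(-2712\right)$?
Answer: $-27080$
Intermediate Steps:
$t = -2708$ ($t = 4 - \left(-1\right) \left(-2712\right) = 4 - 2712 = -2708$)
$p{\left(10 \right)} t = 10 \left(-2708\right) = -27080$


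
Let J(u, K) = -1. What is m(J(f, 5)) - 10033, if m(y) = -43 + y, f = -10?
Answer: -10077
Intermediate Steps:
m(J(f, 5)) - 10033 = (-43 - 1) - 10033 = -44 - 10033 = -10077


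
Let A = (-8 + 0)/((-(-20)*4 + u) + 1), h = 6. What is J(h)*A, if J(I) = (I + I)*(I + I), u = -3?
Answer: -192/13 ≈ -14.769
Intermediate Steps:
J(I) = 4*I² (J(I) = (2*I)*(2*I) = 4*I²)
A = -4/39 (A = (-8 + 0)/((-(-20)*4 - 3) + 1) = -8/((-5*(-16) - 3) + 1) = -8/((80 - 3) + 1) = -8/(77 + 1) = -8/78 = -8*1/78 = -4/39 ≈ -0.10256)
J(h)*A = (4*6²)*(-4/39) = (4*36)*(-4/39) = 144*(-4/39) = -192/13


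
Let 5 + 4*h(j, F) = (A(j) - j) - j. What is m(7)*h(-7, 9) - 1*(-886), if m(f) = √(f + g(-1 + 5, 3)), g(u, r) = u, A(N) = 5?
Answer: 886 + 7*√11/2 ≈ 897.61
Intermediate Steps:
h(j, F) = -j/2 (h(j, F) = -5/4 + ((5 - j) - j)/4 = -5/4 + (5 - 2*j)/4 = -5/4 + (5/4 - j/2) = -j/2)
m(f) = √(4 + f) (m(f) = √(f + (-1 + 5)) = √(f + 4) = √(4 + f))
m(7)*h(-7, 9) - 1*(-886) = √(4 + 7)*(-½*(-7)) - 1*(-886) = √11*(7/2) + 886 = 7*√11/2 + 886 = 886 + 7*√11/2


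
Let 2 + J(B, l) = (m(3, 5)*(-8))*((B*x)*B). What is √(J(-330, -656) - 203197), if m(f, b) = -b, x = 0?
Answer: I*√203199 ≈ 450.78*I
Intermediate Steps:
J(B, l) = -2 (J(B, l) = -2 + (-1*5*(-8))*((B*0)*B) = -2 + (-5*(-8))*(0*B) = -2 + 40*0 = -2 + 0 = -2)
√(J(-330, -656) - 203197) = √(-2 - 203197) = √(-203199) = I*√203199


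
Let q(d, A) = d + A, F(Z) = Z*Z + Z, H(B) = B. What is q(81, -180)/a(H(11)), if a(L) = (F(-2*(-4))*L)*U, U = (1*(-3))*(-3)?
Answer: -1/72 ≈ -0.013889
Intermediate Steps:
F(Z) = Z + Z**2 (F(Z) = Z**2 + Z = Z + Z**2)
U = 9 (U = -3*(-3) = 9)
q(d, A) = A + d
a(L) = 648*L (a(L) = (((-2*(-4))*(1 - 2*(-4)))*L)*9 = ((8*(1 + 8))*L)*9 = ((8*9)*L)*9 = (72*L)*9 = 648*L)
q(81, -180)/a(H(11)) = (-180 + 81)/((648*11)) = -99/7128 = -99*1/7128 = -1/72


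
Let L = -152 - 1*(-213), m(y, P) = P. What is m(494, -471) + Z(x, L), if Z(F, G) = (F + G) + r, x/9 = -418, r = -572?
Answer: -4744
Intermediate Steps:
x = -3762 (x = 9*(-418) = -3762)
L = 61 (L = -152 + 213 = 61)
Z(F, G) = -572 + F + G (Z(F, G) = (F + G) - 572 = -572 + F + G)
m(494, -471) + Z(x, L) = -471 + (-572 - 3762 + 61) = -471 - 4273 = -4744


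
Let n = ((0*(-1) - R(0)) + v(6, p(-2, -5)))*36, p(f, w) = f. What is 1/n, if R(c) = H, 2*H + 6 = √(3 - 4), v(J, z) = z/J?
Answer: 8/795 + I/530 ≈ 0.010063 + 0.0018868*I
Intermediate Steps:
H = -3 + I/2 (H = -3 + √(3 - 4)/2 = -3 + √(-1)/2 = -3 + I/2 ≈ -3.0 + 0.5*I)
R(c) = -3 + I/2
n = 96 - 18*I (n = ((0*(-1) - (-3 + I/2)) - 2/6)*36 = ((0 + (3 - I/2)) - 2*⅙)*36 = ((3 - I/2) - ⅓)*36 = (8/3 - I/2)*36 = 96 - 18*I ≈ 96.0 - 18.0*I)
1/n = 1/(96 - 18*I) = (96 + 18*I)/9540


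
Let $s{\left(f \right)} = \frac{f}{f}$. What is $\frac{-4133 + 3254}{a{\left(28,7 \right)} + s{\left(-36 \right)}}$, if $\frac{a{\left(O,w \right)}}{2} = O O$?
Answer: $- \frac{293}{523} \approx -0.56023$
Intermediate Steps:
$s{\left(f \right)} = 1$
$a{\left(O,w \right)} = 2 O^{2}$ ($a{\left(O,w \right)} = 2 O O = 2 O^{2}$)
$\frac{-4133 + 3254}{a{\left(28,7 \right)} + s{\left(-36 \right)}} = \frac{-4133 + 3254}{2 \cdot 28^{2} + 1} = - \frac{879}{2 \cdot 784 + 1} = - \frac{879}{1568 + 1} = - \frac{879}{1569} = \left(-879\right) \frac{1}{1569} = - \frac{293}{523}$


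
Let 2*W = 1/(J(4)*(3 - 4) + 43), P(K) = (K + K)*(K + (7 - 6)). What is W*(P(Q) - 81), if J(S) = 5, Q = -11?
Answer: 139/76 ≈ 1.8289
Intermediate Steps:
P(K) = 2*K*(1 + K) (P(K) = (2*K)*(K + 1) = (2*K)*(1 + K) = 2*K*(1 + K))
W = 1/76 (W = 1/(2*(5*(3 - 4) + 43)) = 1/(2*(5*(-1) + 43)) = 1/(2*(-5 + 43)) = (½)/38 = (½)*(1/38) = 1/76 ≈ 0.013158)
W*(P(Q) - 81) = (2*(-11)*(1 - 11) - 81)/76 = (2*(-11)*(-10) - 81)/76 = (220 - 81)/76 = (1/76)*139 = 139/76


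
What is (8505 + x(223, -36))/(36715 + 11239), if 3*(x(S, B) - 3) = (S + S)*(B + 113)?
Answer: 29933/71931 ≈ 0.41613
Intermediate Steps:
x(S, B) = 3 + 2*S*(113 + B)/3 (x(S, B) = 3 + ((S + S)*(B + 113))/3 = 3 + ((2*S)*(113 + B))/3 = 3 + (2*S*(113 + B))/3 = 3 + 2*S*(113 + B)/3)
(8505 + x(223, -36))/(36715 + 11239) = (8505 + (3 + (226/3)*223 + (⅔)*(-36)*223))/(36715 + 11239) = (8505 + (3 + 50398/3 - 5352))/47954 = (8505 + 34351/3)*(1/47954) = (59866/3)*(1/47954) = 29933/71931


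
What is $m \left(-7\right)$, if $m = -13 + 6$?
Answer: $49$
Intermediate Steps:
$m = -7$
$m \left(-7\right) = \left(-7\right) \left(-7\right) = 49$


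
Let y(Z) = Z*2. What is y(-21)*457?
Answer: -19194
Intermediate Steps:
y(Z) = 2*Z
y(-21)*457 = (2*(-21))*457 = -42*457 = -19194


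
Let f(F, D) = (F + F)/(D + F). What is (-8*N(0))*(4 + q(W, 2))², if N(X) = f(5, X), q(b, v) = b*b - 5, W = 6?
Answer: -19600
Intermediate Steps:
f(F, D) = 2*F/(D + F) (f(F, D) = (2*F)/(D + F) = 2*F/(D + F))
q(b, v) = -5 + b² (q(b, v) = b² - 5 = -5 + b²)
N(X) = 10/(5 + X) (N(X) = 2*5/(X + 5) = 2*5/(5 + X) = 10/(5 + X))
(-8*N(0))*(4 + q(W, 2))² = (-80/(5 + 0))*(4 + (-5 + 6²))² = (-80/5)*(4 + (-5 + 36))² = (-80/5)*(4 + 31)² = -8*2*35² = -16*1225 = -19600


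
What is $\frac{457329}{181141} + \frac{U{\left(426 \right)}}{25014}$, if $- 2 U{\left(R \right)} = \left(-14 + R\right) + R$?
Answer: $\frac{11363729527}{4531060974} \approx 2.508$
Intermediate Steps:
$U{\left(R \right)} = 7 - R$ ($U{\left(R \right)} = - \frac{\left(-14 + R\right) + R}{2} = - \frac{-14 + 2 R}{2} = 7 - R$)
$\frac{457329}{181141} + \frac{U{\left(426 \right)}}{25014} = \frac{457329}{181141} + \frac{7 - 426}{25014} = 457329 \cdot \frac{1}{181141} + \left(7 - 426\right) \frac{1}{25014} = \frac{457329}{181141} - \frac{419}{25014} = \frac{11363729527}{4531060974}$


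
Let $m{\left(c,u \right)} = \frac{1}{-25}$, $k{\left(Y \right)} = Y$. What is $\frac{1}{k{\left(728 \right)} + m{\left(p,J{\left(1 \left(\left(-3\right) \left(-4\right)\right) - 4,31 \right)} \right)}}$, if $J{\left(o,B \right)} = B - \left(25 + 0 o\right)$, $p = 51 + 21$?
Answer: $\frac{25}{18199} \approx 0.0013737$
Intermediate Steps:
$p = 72$
$J{\left(o,B \right)} = -25 + B$ ($J{\left(o,B \right)} = B + \left(0 - 25\right) = B - 25 = -25 + B$)
$m{\left(c,u \right)} = - \frac{1}{25}$
$\frac{1}{k{\left(728 \right)} + m{\left(p,J{\left(1 \left(\left(-3\right) \left(-4\right)\right) - 4,31 \right)} \right)}} = \frac{1}{728 - \frac{1}{25}} = \frac{1}{\frac{18199}{25}} = \frac{25}{18199}$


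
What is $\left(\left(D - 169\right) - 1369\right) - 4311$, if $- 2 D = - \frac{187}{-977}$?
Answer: $- \frac{11429133}{1954} \approx -5849.1$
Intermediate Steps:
$D = - \frac{187}{1954}$ ($D = - \frac{\left(-187\right) \frac{1}{-977}}{2} = - \frac{\left(-187\right) \left(- \frac{1}{977}\right)}{2} = \left(- \frac{1}{2}\right) \frac{187}{977} = - \frac{187}{1954} \approx -0.095701$)
$\left(\left(D - 169\right) - 1369\right) - 4311 = \left(\left(- \frac{187}{1954} - 169\right) - 1369\right) - 4311 = \left(- \frac{330413}{1954} - 1369\right) - 4311 = - \frac{3005439}{1954} - 4311 = - \frac{11429133}{1954}$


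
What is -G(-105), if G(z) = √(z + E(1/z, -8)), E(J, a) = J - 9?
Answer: -I*√1256955/105 ≈ -10.678*I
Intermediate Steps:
E(J, a) = -9 + J
G(z) = √(-9 + z + 1/z) (G(z) = √(z + (-9 + 1/z)) = √(-9 + z + 1/z))
-G(-105) = -√(-9 - 105 + 1/(-105)) = -√(-9 - 105 - 1/105) = -√(-11971/105) = -I*√1256955/105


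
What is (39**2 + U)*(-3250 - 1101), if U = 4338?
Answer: -25492509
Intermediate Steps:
(39**2 + U)*(-3250 - 1101) = (39**2 + 4338)*(-3250 - 1101) = (1521 + 4338)*(-4351) = 5859*(-4351) = -25492509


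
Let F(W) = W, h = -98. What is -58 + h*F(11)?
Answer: -1136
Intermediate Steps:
-58 + h*F(11) = -58 - 98*11 = -58 - 1078 = -1136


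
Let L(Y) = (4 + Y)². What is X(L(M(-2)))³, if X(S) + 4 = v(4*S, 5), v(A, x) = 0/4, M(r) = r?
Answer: -64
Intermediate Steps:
v(A, x) = 0 (v(A, x) = 0*(¼) = 0)
X(S) = -4 (X(S) = -4 + 0 = -4)
X(L(M(-2)))³ = (-4)³ = -64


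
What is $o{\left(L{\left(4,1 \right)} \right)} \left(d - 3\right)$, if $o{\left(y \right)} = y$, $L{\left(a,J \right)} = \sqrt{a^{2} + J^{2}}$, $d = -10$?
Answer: $- 13 \sqrt{17} \approx -53.6$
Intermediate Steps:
$L{\left(a,J \right)} = \sqrt{J^{2} + a^{2}}$
$o{\left(L{\left(4,1 \right)} \right)} \left(d - 3\right) = \sqrt{1^{2} + 4^{2}} \left(-10 - 3\right) = \sqrt{1 + 16} \left(-13\right) = \sqrt{17} \left(-13\right) = - 13 \sqrt{17}$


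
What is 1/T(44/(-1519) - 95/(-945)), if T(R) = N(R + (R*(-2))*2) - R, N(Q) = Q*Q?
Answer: -186896241/4760570 ≈ -39.259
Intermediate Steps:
N(Q) = Q**2
T(R) = -R + 9*R**2 (T(R) = (R + (R*(-2))*2)**2 - R = (R - 2*R*2)**2 - R = (R - 4*R)**2 - R = (-3*R)**2 - R = 9*R**2 - R = -R + 9*R**2)
1/T(44/(-1519) - 95/(-945)) = 1/((44/(-1519) - 95/(-945))*(-1 + 9*(44/(-1519) - 95/(-945)))) = 1/((44*(-1/1519) - 95*(-1/945))*(-1 + 9*(44*(-1/1519) - 95*(-1/945)))) = 1/((-44/1519 + 19/189)*(-1 + 9*(-44/1519 + 19/189))) = 1/(2935*(-1 + 9*(2935/41013))/41013) = 1/(2935*(-1 + 2935/4557)/41013) = 1/((2935/41013)*(-1622/4557)) = 1/(-4760570/186896241) = -186896241/4760570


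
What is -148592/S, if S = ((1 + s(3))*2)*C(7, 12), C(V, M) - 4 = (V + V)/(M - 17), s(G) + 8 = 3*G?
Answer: -92870/3 ≈ -30957.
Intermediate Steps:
s(G) = -8 + 3*G
C(V, M) = 4 + 2*V/(-17 + M) (C(V, M) = 4 + (V + V)/(M - 17) = 4 + (2*V)/(-17 + M) = 4 + 2*V/(-17 + M))
S = 24/5 (S = ((1 + (-8 + 3*3))*2)*(2*(-34 + 7 + 2*12)/(-17 + 12)) = ((1 + (-8 + 9))*2)*(2*(-34 + 7 + 24)/(-5)) = ((1 + 1)*2)*(2*(-⅕)*(-3)) = (2*2)*(6/5) = 4*(6/5) = 24/5 ≈ 4.8000)
-148592/S = -148592/24/5 = -148592*5/24 = -92870/3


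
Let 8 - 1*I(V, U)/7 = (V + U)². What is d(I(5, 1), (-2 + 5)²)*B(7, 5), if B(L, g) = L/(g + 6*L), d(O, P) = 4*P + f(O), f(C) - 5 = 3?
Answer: 308/47 ≈ 6.5532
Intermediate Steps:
f(C) = 8 (f(C) = 5 + 3 = 8)
I(V, U) = 56 - 7*(U + V)² (I(V, U) = 56 - 7*(V + U)² = 56 - 7*(U + V)²)
d(O, P) = 8 + 4*P (d(O, P) = 4*P + 8 = 8 + 4*P)
d(I(5, 1), (-2 + 5)²)*B(7, 5) = (8 + 4*(-2 + 5)²)*(7/(5 + 6*7)) = (8 + 4*3²)*(7/(5 + 42)) = (8 + 4*9)*(7/47) = (8 + 36)*(7*(1/47)) = 44*(7/47) = 308/47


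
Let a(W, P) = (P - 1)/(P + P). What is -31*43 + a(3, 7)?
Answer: -9328/7 ≈ -1332.6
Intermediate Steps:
a(W, P) = (-1 + P)/(2*P) (a(W, P) = (-1 + P)/((2*P)) = (-1 + P)*(1/(2*P)) = (-1 + P)/(2*P))
-31*43 + a(3, 7) = -31*43 + (½)*(-1 + 7)/7 = -1333 + (½)*(⅐)*6 = -1333 + 3/7 = -9328/7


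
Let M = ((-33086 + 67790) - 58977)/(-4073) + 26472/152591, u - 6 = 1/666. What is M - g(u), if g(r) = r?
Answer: 54418695563/413921093238 ≈ 0.13147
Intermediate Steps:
u = 3997/666 (u = 6 + 1/666 = 3997/666 ≈ 6.0015)
M = 3811661799/621503143 (M = (34704 - 58977)*(-1/4073) + 26472*(1/152591) = -24273*(-1/4073) + 26472/152591 = 24273/4073 + 26472/152591 = 3811661799/621503143 ≈ 6.1330)
M - g(u) = 3811661799/621503143 - 1*3997/666 = 3811661799/621503143 - 3997/666 = 54418695563/413921093238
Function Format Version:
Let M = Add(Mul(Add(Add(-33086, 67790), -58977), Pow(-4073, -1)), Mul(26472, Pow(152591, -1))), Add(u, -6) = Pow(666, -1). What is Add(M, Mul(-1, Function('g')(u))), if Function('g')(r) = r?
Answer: Rational(54418695563, 413921093238) ≈ 0.13147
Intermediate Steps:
u = Rational(3997, 666) (u = Add(6, Pow(666, -1)) = Add(6, Rational(1, 666)) = Rational(3997, 666) ≈ 6.0015)
M = Rational(3811661799, 621503143) (M = Add(Mul(Add(34704, -58977), Rational(-1, 4073)), Mul(26472, Rational(1, 152591))) = Add(Mul(-24273, Rational(-1, 4073)), Rational(26472, 152591)) = Add(Rational(24273, 4073), Rational(26472, 152591)) = Rational(3811661799, 621503143) ≈ 6.1330)
Add(M, Mul(-1, Function('g')(u))) = Add(Rational(3811661799, 621503143), Mul(-1, Rational(3997, 666))) = Add(Rational(3811661799, 621503143), Rational(-3997, 666)) = Rational(54418695563, 413921093238)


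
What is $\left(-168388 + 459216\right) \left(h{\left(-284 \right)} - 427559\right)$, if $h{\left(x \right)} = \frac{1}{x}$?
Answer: $- \frac{8828575221199}{71} \approx -1.2435 \cdot 10^{11}$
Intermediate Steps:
$\left(-168388 + 459216\right) \left(h{\left(-284 \right)} - 427559\right) = \left(-168388 + 459216\right) \left(\frac{1}{-284} - 427559\right) = 290828 \left(- \frac{1}{284} - 427559\right) = 290828 \left(- \frac{121426757}{284}\right) = - \frac{8828575221199}{71}$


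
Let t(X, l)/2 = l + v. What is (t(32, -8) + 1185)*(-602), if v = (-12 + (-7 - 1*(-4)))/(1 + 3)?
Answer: -699223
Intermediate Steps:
v = -15/4 (v = (-12 + (-7 + 4))/4 = (-12 - 3)*(1/4) = -15*1/4 = -15/4 ≈ -3.7500)
t(X, l) = -15/2 + 2*l (t(X, l) = 2*(l - 15/4) = 2*(-15/4 + l) = -15/2 + 2*l)
(t(32, -8) + 1185)*(-602) = ((-15/2 + 2*(-8)) + 1185)*(-602) = ((-15/2 - 16) + 1185)*(-602) = (-47/2 + 1185)*(-602) = (2323/2)*(-602) = -699223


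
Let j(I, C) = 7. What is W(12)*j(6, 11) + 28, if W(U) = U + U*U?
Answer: 1120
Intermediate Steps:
W(U) = U + U²
W(12)*j(6, 11) + 28 = (12*(1 + 12))*7 + 28 = (12*13)*7 + 28 = 156*7 + 28 = 1092 + 28 = 1120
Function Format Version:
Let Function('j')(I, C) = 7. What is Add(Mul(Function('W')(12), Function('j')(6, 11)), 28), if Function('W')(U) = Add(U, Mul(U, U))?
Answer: 1120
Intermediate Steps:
Function('W')(U) = Add(U, Pow(U, 2))
Add(Mul(Function('W')(12), Function('j')(6, 11)), 28) = Add(Mul(Mul(12, Add(1, 12)), 7), 28) = Add(Mul(Mul(12, 13), 7), 28) = Add(Mul(156, 7), 28) = Add(1092, 28) = 1120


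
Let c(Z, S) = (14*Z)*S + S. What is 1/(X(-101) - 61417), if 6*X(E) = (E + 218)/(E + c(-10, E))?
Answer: -9292/570686751 ≈ -1.6282e-5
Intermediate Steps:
c(Z, S) = S + 14*S*Z (c(Z, S) = 14*S*Z + S = S + 14*S*Z)
X(E) = -(218 + E)/(828*E) (X(E) = ((E + 218)/(E + E*(1 + 14*(-10))))/6 = ((218 + E)/(E + E*(1 - 140)))/6 = ((218 + E)/(E + E*(-139)))/6 = ((218 + E)/(E - 139*E))/6 = ((218 + E)/((-138*E)))/6 = ((218 + E)*(-1/(138*E)))/6 = (-(218 + E)/(138*E))/6 = -(218 + E)/(828*E))
1/(X(-101) - 61417) = 1/((1/828)*(-218 - 1*(-101))/(-101) - 61417) = 1/((1/828)*(-1/101)*(-218 + 101) - 61417) = 1/((1/828)*(-1/101)*(-117) - 61417) = 1/(13/9292 - 61417) = 1/(-570686751/9292) = -9292/570686751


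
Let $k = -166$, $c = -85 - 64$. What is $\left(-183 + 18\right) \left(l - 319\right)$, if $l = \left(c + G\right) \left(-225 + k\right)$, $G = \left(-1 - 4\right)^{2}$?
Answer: $-7947225$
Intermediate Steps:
$c = -149$ ($c = -85 - 64 = -149$)
$G = 25$ ($G = \left(-5\right)^{2} = 25$)
$l = 48484$ ($l = \left(-149 + 25\right) \left(-225 - 166\right) = \left(-124\right) \left(-391\right) = 48484$)
$\left(-183 + 18\right) \left(l - 319\right) = \left(-183 + 18\right) \left(48484 - 319\right) = \left(-165\right) 48165 = -7947225$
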